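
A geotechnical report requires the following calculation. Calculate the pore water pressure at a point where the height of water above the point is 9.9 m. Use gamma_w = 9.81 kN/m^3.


Using u = gamma_w * h_w
u = 9.81 * 9.9
u = 97.12 kPa


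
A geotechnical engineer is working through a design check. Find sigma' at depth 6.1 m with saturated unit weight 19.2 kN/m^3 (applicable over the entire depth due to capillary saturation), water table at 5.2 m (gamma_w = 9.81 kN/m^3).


Total stress = gamma_sat * depth
sigma = 19.2 * 6.1 = 117.12 kPa
Pore water pressure u = gamma_w * (depth - d_wt)
u = 9.81 * (6.1 - 5.2) = 8.829 kPa
Effective stress = sigma - u
sigma' = 117.12 - 8.829 = 108.29 kPa


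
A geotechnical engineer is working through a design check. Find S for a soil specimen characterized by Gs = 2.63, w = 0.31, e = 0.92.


Using S = Gs * w / e
S = 2.63 * 0.31 / 0.92
S = 0.8862


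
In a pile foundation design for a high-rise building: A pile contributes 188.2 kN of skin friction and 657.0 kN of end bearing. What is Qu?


Using Qu = Qf + Qb
Qu = 188.2 + 657.0
Qu = 845.2 kN


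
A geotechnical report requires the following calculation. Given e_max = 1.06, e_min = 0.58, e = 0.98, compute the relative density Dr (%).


Using Dr = (e_max - e) / (e_max - e_min) * 100
e_max - e = 1.06 - 0.98 = 0.08
e_max - e_min = 1.06 - 0.58 = 0.48
Dr = 0.08 / 0.48 * 100
Dr = 16.67 %


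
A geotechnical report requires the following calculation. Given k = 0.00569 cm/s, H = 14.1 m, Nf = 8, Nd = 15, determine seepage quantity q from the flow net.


Result: 0.0004279 m^3/s per m

Derivation:
Convert k to m/s for unit consistency with H:
k = 0.00569 cm/s = 0.00569 / 100 m/s = 5.69e-05 m/s
Using q = k * H * Nf / Nd
Nf / Nd = 8 / 15 = 0.5333
q = 5.69e-05 * 14.1 * 0.5333
q = 0.0004279 m^3/s per m


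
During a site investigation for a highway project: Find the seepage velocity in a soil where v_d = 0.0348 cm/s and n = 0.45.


Using v_s = v_d / n
v_s = 0.0348 / 0.45
v_s = 0.07733 cm/s


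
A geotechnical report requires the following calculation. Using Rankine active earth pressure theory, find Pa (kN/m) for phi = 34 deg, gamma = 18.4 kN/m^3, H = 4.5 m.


Compute active earth pressure coefficient:
Ka = tan^2(45 - phi/2) = tan^2(28.0) = 0.282715
Compute active force:
Pa = 0.5 * Ka * gamma * H^2
Pa = 0.5 * 0.282715 * 18.4 * 4.5^2
Pa = 52.67 kN/m


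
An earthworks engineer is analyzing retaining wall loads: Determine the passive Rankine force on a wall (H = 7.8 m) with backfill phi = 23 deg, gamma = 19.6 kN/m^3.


Compute passive earth pressure coefficient:
Kp = tan^2(45 + phi/2) = tan^2(56.5) = 2.282623
Compute passive force:
Pp = 0.5 * Kp * gamma * H^2
Pp = 0.5 * 2.282623 * 19.6 * 7.8^2
Pp = 1360.97 kN/m


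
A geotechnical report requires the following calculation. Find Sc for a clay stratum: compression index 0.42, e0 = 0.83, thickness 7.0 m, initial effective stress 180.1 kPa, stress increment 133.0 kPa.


Using Sc = Cc * H / (1 + e0) * log10((sigma0 + delta_sigma) / sigma0)
Stress ratio = (180.1 + 133.0) / 180.1 = 1.73848
log10(1.73848) = 0.240169
Cc * H / (1 + e0) = 0.42 * 7.0 / (1 + 0.83) = 1.60656
Sc = 1.60656 * 0.240169
Sc = 0.3858 m


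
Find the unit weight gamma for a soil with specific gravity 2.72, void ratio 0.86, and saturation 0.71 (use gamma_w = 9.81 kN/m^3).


Using gamma = gamma_w * (Gs + S*e) / (1 + e)
Numerator: Gs + S*e = 2.72 + 0.71*0.86 = 3.3306
Denominator: 1 + e = 1 + 0.86 = 1.86
gamma = 9.81 * 3.3306 / 1.86
gamma = 17.566 kN/m^3


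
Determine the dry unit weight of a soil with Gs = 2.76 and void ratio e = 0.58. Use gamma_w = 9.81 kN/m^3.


Using gamma_d = Gs * gamma_w / (1 + e)
gamma_d = 2.76 * 9.81 / (1 + 0.58)
gamma_d = 2.76 * 9.81 / 1.58
gamma_d = 17.136 kN/m^3


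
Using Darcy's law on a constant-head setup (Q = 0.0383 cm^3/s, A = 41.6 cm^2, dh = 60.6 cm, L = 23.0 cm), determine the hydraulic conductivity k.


Compute hydraulic gradient:
i = dh / L = 60.6 / 23.0 = 2.63478
Then apply Darcy's law:
k = Q / (A * i)
k = 0.0383 / (41.6 * 2.63478)
k = 0.0383 / 109.607
k = 0.000349 cm/s


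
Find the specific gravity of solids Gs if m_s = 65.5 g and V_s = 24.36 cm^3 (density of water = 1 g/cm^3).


Result: 2.689

Derivation:
Using Gs = m_s / (V_s * rho_w)
Since rho_w = 1 g/cm^3:
Gs = 65.5 / 24.36
Gs = 2.689


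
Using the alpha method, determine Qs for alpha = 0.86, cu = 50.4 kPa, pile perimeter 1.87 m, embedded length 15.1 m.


Result: 1223.9 kN

Derivation:
Using Qs = alpha * cu * perimeter * L
Qs = 0.86 * 50.4 * 1.87 * 15.1
Qs = 1223.9 kN


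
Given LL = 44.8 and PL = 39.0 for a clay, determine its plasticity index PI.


Result: 5.8

Derivation:
Using PI = LL - PL
PI = 44.8 - 39.0
PI = 5.8


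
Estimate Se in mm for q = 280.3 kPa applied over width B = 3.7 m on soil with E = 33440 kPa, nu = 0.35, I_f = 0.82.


Using Se = q * B * (1 - nu^2) * I_f / E
1 - nu^2 = 1 - 0.35^2 = 0.8775
Se = 280.3 * 3.7 * 0.8775 * 0.82 / 33440
Se = 0.022316 m
Convert to mm: Se = 0.022316 * 1000 = 22.316 mm


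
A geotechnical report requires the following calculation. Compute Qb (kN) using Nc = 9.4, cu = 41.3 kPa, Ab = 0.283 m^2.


Result: 109.87 kN

Derivation:
Using Qb = Nc * cu * Ab
Qb = 9.4 * 41.3 * 0.283
Qb = 109.87 kN


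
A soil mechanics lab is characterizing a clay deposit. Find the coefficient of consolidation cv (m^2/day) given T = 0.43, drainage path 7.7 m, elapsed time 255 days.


Using cv = T * H_dr^2 / t
H_dr^2 = 7.7^2 = 59.29
cv = 0.43 * 59.29 / 255
cv = 0.09998 m^2/day


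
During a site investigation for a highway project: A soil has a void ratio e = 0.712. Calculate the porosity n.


Result: 0.4159

Derivation:
Using the relation n = e / (1 + e)
n = 0.712 / (1 + 0.712)
n = 0.712 / 1.712
n = 0.4159


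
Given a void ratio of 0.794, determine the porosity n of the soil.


Using the relation n = e / (1 + e)
n = 0.794 / (1 + 0.794)
n = 0.794 / 1.794
n = 0.4426


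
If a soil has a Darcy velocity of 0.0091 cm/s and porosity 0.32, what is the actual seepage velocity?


Result: 0.02844 cm/s

Derivation:
Using v_s = v_d / n
v_s = 0.0091 / 0.32
v_s = 0.02844 cm/s


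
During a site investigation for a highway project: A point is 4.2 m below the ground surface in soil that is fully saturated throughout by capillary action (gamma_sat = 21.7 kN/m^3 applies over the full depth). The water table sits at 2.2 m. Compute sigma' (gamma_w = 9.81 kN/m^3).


Result: 71.52 kPa

Derivation:
Total stress = gamma_sat * depth
sigma = 21.7 * 4.2 = 91.14 kPa
Pore water pressure u = gamma_w * (depth - d_wt)
u = 9.81 * (4.2 - 2.2) = 19.62 kPa
Effective stress = sigma - u
sigma' = 91.14 - 19.62 = 71.52 kPa


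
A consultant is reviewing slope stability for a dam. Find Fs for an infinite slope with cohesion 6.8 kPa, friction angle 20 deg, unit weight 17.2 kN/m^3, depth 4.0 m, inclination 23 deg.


Using Fs = c / (gamma*H*sin(beta)*cos(beta)) + tan(phi)/tan(beta)
Cohesion contribution = 6.8 / (17.2*4.0*sin(23)*cos(23))
Cohesion contribution = 0.2748
Friction contribution = tan(20)/tan(23) = 0.85746
Fs = 0.2748 + 0.85746
Fs = 1.132


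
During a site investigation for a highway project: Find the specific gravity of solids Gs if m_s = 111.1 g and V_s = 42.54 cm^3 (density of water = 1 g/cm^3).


Result: 2.612

Derivation:
Using Gs = m_s / (V_s * rho_w)
Since rho_w = 1 g/cm^3:
Gs = 111.1 / 42.54
Gs = 2.612


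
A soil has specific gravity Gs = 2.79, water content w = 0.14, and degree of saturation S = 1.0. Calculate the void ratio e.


Result: 0.3906

Derivation:
Using the relation e = Gs * w / S
e = 2.79 * 0.14 / 1.0
e = 0.3906


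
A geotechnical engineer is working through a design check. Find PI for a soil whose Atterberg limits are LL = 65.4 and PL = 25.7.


Result: 39.7

Derivation:
Using PI = LL - PL
PI = 65.4 - 25.7
PI = 39.7


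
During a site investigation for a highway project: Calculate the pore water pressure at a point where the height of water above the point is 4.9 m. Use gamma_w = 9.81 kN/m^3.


Result: 48.07 kPa

Derivation:
Using u = gamma_w * h_w
u = 9.81 * 4.9
u = 48.07 kPa


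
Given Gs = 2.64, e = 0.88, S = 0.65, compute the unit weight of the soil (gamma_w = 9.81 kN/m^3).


Result: 16.76 kN/m^3

Derivation:
Using gamma = gamma_w * (Gs + S*e) / (1 + e)
Numerator: Gs + S*e = 2.64 + 0.65*0.88 = 3.212
Denominator: 1 + e = 1 + 0.88 = 1.88
gamma = 9.81 * 3.212 / 1.88
gamma = 16.76 kN/m^3


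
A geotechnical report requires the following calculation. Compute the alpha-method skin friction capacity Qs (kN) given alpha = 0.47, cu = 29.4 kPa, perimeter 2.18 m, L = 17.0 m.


Using Qs = alpha * cu * perimeter * L
Qs = 0.47 * 29.4 * 2.18 * 17.0
Qs = 512.1 kN


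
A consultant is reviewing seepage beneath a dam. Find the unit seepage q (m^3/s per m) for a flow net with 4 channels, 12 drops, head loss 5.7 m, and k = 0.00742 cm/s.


Result: 0.000141 m^3/s per m

Derivation:
Convert k to m/s for unit consistency with H:
k = 0.00742 cm/s = 0.00742 / 100 m/s = 7.42e-05 m/s
Using q = k * H * Nf / Nd
Nf / Nd = 4 / 12 = 0.3333
q = 7.42e-05 * 5.7 * 0.3333
q = 0.000141 m^3/s per m


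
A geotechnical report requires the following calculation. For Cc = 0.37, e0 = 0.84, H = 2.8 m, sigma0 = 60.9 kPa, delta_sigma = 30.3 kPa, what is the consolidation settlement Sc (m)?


Result: 0.0987 m

Derivation:
Using Sc = Cc * H / (1 + e0) * log10((sigma0 + delta_sigma) / sigma0)
Stress ratio = (60.9 + 30.3) / 60.9 = 1.49754
log10(1.49754) = 0.175378
Cc * H / (1 + e0) = 0.37 * 2.8 / (1 + 0.84) = 0.563043
Sc = 0.563043 * 0.175378
Sc = 0.0987 m


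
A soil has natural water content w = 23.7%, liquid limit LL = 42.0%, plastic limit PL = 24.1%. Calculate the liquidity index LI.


Result: -0.022

Derivation:
First compute the plasticity index:
PI = LL - PL = 42.0 - 24.1 = 17.9
Then compute the liquidity index:
LI = (w - PL) / PI
LI = (23.7 - 24.1) / 17.9
LI = -0.022


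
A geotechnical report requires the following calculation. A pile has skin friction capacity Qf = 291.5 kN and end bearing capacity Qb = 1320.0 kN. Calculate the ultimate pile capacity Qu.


Result: 1611.5 kN

Derivation:
Using Qu = Qf + Qb
Qu = 291.5 + 1320.0
Qu = 1611.5 kN


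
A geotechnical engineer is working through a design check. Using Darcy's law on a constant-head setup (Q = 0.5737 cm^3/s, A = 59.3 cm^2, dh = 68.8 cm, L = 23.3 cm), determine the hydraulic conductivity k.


Result: 0.003276 cm/s

Derivation:
Compute hydraulic gradient:
i = dh / L = 68.8 / 23.3 = 2.95279
Then apply Darcy's law:
k = Q / (A * i)
k = 0.5737 / (59.3 * 2.95279)
k = 0.5737 / 175.1
k = 0.003276 cm/s


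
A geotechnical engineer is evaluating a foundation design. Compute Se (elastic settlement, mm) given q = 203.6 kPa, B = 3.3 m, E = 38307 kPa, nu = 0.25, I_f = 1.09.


Using Se = q * B * (1 - nu^2) * I_f / E
1 - nu^2 = 1 - 0.25^2 = 0.9375
Se = 203.6 * 3.3 * 0.9375 * 1.09 / 38307
Se = 0.017923 m
Convert to mm: Se = 0.017923 * 1000 = 17.923 mm


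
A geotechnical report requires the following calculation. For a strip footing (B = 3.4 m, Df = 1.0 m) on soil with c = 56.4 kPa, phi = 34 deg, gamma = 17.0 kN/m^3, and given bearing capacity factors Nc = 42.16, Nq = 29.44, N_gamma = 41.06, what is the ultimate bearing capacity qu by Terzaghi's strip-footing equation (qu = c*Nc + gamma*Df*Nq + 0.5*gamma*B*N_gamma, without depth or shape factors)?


Compute qu = c*Nc + gamma*Df*Nq + 0.5*gamma*B*N_gamma
Term 1: 56.4 * 42.16 = 2377.824
Term 2: 17.0 * 1.0 * 29.44 = 500.48
Term 3: 0.5 * 17.0 * 3.4 * 41.06 = 1186.634
qu = 2377.824 + 500.48 + 1186.634
qu = 4064.94 kPa


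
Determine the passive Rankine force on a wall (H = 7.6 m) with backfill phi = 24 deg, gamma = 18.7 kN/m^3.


Result: 1280.57 kN/m

Derivation:
Compute passive earth pressure coefficient:
Kp = tan^2(45 + phi/2) = tan^2(57.0) = 2.371184
Compute passive force:
Pp = 0.5 * Kp * gamma * H^2
Pp = 0.5 * 2.371184 * 18.7 * 7.6^2
Pp = 1280.57 kN/m


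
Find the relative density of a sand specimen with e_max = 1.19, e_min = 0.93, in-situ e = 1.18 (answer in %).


Result: 3.85 %

Derivation:
Using Dr = (e_max - e) / (e_max - e_min) * 100
e_max - e = 1.19 - 1.18 = 0.01
e_max - e_min = 1.19 - 0.93 = 0.26
Dr = 0.01 / 0.26 * 100
Dr = 3.85 %


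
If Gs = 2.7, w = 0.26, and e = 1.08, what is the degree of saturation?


Result: 0.65

Derivation:
Using S = Gs * w / e
S = 2.7 * 0.26 / 1.08
S = 0.65


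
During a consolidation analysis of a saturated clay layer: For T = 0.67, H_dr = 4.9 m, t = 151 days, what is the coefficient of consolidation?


Using cv = T * H_dr^2 / t
H_dr^2 = 4.9^2 = 24.01
cv = 0.67 * 24.01 / 151
cv = 0.10653 m^2/day


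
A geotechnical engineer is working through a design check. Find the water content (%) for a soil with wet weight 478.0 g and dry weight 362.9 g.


Using w = (m_wet - m_dry) / m_dry * 100
m_wet - m_dry = 478.0 - 362.9 = 115.1 g
w = 115.1 / 362.9 * 100
w = 31.72 %


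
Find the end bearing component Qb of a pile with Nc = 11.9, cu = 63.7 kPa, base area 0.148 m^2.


Using Qb = Nc * cu * Ab
Qb = 11.9 * 63.7 * 0.148
Qb = 112.19 kN


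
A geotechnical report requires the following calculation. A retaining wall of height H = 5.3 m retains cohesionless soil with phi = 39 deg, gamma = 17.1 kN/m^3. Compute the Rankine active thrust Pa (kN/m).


Compute active earth pressure coefficient:
Ka = tan^2(45 - phi/2) = tan^2(25.5) = 0.227506
Compute active force:
Pa = 0.5 * Ka * gamma * H^2
Pa = 0.5 * 0.227506 * 17.1 * 5.3^2
Pa = 54.64 kN/m


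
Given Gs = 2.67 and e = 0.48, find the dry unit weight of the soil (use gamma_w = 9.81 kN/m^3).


Result: 17.698 kN/m^3

Derivation:
Using gamma_d = Gs * gamma_w / (1 + e)
gamma_d = 2.67 * 9.81 / (1 + 0.48)
gamma_d = 2.67 * 9.81 / 1.48
gamma_d = 17.698 kN/m^3


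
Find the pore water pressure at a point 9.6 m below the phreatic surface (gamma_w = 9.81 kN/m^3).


Result: 94.18 kPa

Derivation:
Using u = gamma_w * h_w
u = 9.81 * 9.6
u = 94.18 kPa


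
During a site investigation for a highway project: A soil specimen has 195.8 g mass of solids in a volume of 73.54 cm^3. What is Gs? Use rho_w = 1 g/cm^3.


Result: 2.662

Derivation:
Using Gs = m_s / (V_s * rho_w)
Since rho_w = 1 g/cm^3:
Gs = 195.8 / 73.54
Gs = 2.662


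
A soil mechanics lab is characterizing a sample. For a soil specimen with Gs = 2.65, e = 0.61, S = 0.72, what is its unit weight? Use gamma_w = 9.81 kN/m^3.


Result: 18.823 kN/m^3

Derivation:
Using gamma = gamma_w * (Gs + S*e) / (1 + e)
Numerator: Gs + S*e = 2.65 + 0.72*0.61 = 3.0892
Denominator: 1 + e = 1 + 0.61 = 1.61
gamma = 9.81 * 3.0892 / 1.61
gamma = 18.823 kN/m^3


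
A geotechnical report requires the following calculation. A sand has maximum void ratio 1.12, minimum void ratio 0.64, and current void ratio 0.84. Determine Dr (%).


Result: 58.33 %

Derivation:
Using Dr = (e_max - e) / (e_max - e_min) * 100
e_max - e = 1.12 - 0.84 = 0.28
e_max - e_min = 1.12 - 0.64 = 0.48
Dr = 0.28 / 0.48 * 100
Dr = 58.33 %


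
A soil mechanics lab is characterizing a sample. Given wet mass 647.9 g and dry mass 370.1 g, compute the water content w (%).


Using w = (m_wet - m_dry) / m_dry * 100
m_wet - m_dry = 647.9 - 370.1 = 277.8 g
w = 277.8 / 370.1 * 100
w = 75.06 %


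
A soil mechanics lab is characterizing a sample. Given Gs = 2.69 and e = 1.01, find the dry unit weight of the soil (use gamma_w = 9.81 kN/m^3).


Using gamma_d = Gs * gamma_w / (1 + e)
gamma_d = 2.69 * 9.81 / (1 + 1.01)
gamma_d = 2.69 * 9.81 / 2.01
gamma_d = 13.129 kN/m^3


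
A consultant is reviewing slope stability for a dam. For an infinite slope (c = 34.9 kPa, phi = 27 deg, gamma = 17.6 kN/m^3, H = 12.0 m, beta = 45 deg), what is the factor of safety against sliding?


Using Fs = c / (gamma*H*sin(beta)*cos(beta)) + tan(phi)/tan(beta)
Cohesion contribution = 34.9 / (17.6*12.0*sin(45)*cos(45))
Cohesion contribution = 0.330492
Friction contribution = tan(27)/tan(45) = 0.509525
Fs = 0.330492 + 0.509525
Fs = 0.84


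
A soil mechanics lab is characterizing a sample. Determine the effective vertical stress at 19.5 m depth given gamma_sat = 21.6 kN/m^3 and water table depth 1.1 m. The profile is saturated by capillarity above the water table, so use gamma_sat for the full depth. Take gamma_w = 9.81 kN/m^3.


Total stress = gamma_sat * depth
sigma = 21.6 * 19.5 = 421.2 kPa
Pore water pressure u = gamma_w * (depth - d_wt)
u = 9.81 * (19.5 - 1.1) = 180.504 kPa
Effective stress = sigma - u
sigma' = 421.2 - 180.504 = 240.7 kPa


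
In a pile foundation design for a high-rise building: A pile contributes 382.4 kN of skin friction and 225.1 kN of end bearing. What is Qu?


Result: 607.5 kN

Derivation:
Using Qu = Qf + Qb
Qu = 382.4 + 225.1
Qu = 607.5 kN


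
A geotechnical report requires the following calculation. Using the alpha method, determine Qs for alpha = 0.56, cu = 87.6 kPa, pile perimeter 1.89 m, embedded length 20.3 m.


Using Qs = alpha * cu * perimeter * L
Qs = 0.56 * 87.6 * 1.89 * 20.3
Qs = 1882.13 kN


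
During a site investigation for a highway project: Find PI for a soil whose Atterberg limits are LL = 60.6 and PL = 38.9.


Using PI = LL - PL
PI = 60.6 - 38.9
PI = 21.7


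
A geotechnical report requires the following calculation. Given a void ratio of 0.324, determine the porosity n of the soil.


Using the relation n = e / (1 + e)
n = 0.324 / (1 + 0.324)
n = 0.324 / 1.324
n = 0.2447


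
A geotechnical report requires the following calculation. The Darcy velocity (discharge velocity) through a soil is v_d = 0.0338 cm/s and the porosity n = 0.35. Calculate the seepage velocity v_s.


Result: 0.09657 cm/s

Derivation:
Using v_s = v_d / n
v_s = 0.0338 / 0.35
v_s = 0.09657 cm/s


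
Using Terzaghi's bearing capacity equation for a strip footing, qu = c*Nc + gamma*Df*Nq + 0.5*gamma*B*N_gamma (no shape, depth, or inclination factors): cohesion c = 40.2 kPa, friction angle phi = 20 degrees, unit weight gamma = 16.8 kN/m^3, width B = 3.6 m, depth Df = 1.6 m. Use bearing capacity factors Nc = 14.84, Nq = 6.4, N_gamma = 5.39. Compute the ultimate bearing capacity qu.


Result: 931.59 kPa

Derivation:
Compute qu = c*Nc + gamma*Df*Nq + 0.5*gamma*B*N_gamma
Term 1: 40.2 * 14.84 = 596.568
Term 2: 16.8 * 1.6 * 6.4 = 172.032
Term 3: 0.5 * 16.8 * 3.6 * 5.39 = 162.9936
qu = 596.568 + 172.032 + 162.9936
qu = 931.59 kPa


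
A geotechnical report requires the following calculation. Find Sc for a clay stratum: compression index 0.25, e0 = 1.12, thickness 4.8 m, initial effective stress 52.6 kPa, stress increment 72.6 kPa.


Using Sc = Cc * H / (1 + e0) * log10((sigma0 + delta_sigma) / sigma0)
Stress ratio = (52.6 + 72.6) / 52.6 = 2.38023
log10(2.38023) = 0.376619
Cc * H / (1 + e0) = 0.25 * 4.8 / (1 + 1.12) = 0.566038
Sc = 0.566038 * 0.376619
Sc = 0.2132 m


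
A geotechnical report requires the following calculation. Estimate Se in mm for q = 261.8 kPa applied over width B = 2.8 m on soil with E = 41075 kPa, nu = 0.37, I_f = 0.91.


Using Se = q * B * (1 - nu^2) * I_f / E
1 - nu^2 = 1 - 0.37^2 = 0.8631
Se = 261.8 * 2.8 * 0.8631 * 0.91 / 41075
Se = 0.014017 m
Convert to mm: Se = 0.014017 * 1000 = 14.017 mm


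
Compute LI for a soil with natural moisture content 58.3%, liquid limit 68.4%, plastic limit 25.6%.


First compute the plasticity index:
PI = LL - PL = 68.4 - 25.6 = 42.8
Then compute the liquidity index:
LI = (w - PL) / PI
LI = (58.3 - 25.6) / 42.8
LI = 0.764


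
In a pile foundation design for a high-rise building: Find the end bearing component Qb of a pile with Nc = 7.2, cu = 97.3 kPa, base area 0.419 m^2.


Using Qb = Nc * cu * Ab
Qb = 7.2 * 97.3 * 0.419
Qb = 293.53 kN


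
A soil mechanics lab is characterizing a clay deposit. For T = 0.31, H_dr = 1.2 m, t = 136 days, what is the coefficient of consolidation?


Using cv = T * H_dr^2 / t
H_dr^2 = 1.2^2 = 1.44
cv = 0.31 * 1.44 / 136
cv = 0.00328 m^2/day


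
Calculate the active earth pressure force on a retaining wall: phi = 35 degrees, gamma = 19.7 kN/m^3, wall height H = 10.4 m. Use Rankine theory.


Compute active earth pressure coefficient:
Ka = tan^2(45 - phi/2) = tan^2(27.5) = 0.27099
Compute active force:
Pa = 0.5 * Ka * gamma * H^2
Pa = 0.5 * 0.27099 * 19.7 * 10.4^2
Pa = 288.71 kN/m


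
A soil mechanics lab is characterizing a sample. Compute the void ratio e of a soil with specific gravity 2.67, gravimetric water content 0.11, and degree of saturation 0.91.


Using the relation e = Gs * w / S
e = 2.67 * 0.11 / 0.91
e = 0.3227


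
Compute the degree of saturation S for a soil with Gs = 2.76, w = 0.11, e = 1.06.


Result: 0.2864

Derivation:
Using S = Gs * w / e
S = 2.76 * 0.11 / 1.06
S = 0.2864


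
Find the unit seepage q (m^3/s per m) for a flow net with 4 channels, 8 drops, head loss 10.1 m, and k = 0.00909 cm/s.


Convert k to m/s for unit consistency with H:
k = 0.00909 cm/s = 0.00909 / 100 m/s = 9.09e-05 m/s
Using q = k * H * Nf / Nd
Nf / Nd = 4 / 8 = 0.5
q = 9.09e-05 * 10.1 * 0.5
q = 0.000459 m^3/s per m


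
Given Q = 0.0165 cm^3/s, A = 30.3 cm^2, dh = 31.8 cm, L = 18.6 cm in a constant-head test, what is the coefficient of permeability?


Result: 0.000319 cm/s

Derivation:
Compute hydraulic gradient:
i = dh / L = 31.8 / 18.6 = 1.70968
Then apply Darcy's law:
k = Q / (A * i)
k = 0.0165 / (30.3 * 1.70968)
k = 0.0165 / 51.8032
k = 0.000319 cm/s


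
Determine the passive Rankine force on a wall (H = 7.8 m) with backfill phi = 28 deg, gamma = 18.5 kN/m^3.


Compute passive earth pressure coefficient:
Kp = tan^2(45 + phi/2) = tan^2(59.0) = 2.769826
Compute passive force:
Pp = 0.5 * Kp * gamma * H^2
Pp = 0.5 * 2.769826 * 18.5 * 7.8^2
Pp = 1558.78 kN/m


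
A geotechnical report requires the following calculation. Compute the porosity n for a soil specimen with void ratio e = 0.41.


Using the relation n = e / (1 + e)
n = 0.41 / (1 + 0.41)
n = 0.41 / 1.41
n = 0.2908


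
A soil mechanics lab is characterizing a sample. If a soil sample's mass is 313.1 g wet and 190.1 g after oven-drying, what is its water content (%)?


Using w = (m_wet - m_dry) / m_dry * 100
m_wet - m_dry = 313.1 - 190.1 = 123.0 g
w = 123.0 / 190.1 * 100
w = 64.7 %


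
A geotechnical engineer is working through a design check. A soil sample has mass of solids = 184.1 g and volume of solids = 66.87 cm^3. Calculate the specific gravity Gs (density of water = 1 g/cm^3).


Using Gs = m_s / (V_s * rho_w)
Since rho_w = 1 g/cm^3:
Gs = 184.1 / 66.87
Gs = 2.753


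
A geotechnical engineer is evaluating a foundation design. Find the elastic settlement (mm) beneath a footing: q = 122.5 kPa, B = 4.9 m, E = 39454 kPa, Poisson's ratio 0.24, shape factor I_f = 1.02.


Using Se = q * B * (1 - nu^2) * I_f / E
1 - nu^2 = 1 - 0.24^2 = 0.9424
Se = 122.5 * 4.9 * 0.9424 * 1.02 / 39454
Se = 0.014624 m
Convert to mm: Se = 0.014624 * 1000 = 14.624 mm


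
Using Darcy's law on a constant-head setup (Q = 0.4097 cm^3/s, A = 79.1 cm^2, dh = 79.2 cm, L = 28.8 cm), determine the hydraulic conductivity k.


Result: 0.001883 cm/s

Derivation:
Compute hydraulic gradient:
i = dh / L = 79.2 / 28.8 = 2.75
Then apply Darcy's law:
k = Q / (A * i)
k = 0.4097 / (79.1 * 2.75)
k = 0.4097 / 217.525
k = 0.001883 cm/s


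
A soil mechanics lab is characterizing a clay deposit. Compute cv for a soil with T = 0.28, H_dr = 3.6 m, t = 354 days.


Using cv = T * H_dr^2 / t
H_dr^2 = 3.6^2 = 12.96
cv = 0.28 * 12.96 / 354
cv = 0.01025 m^2/day


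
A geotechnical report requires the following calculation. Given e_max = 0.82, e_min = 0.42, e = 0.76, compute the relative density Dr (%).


Using Dr = (e_max - e) / (e_max - e_min) * 100
e_max - e = 0.82 - 0.76 = 0.06
e_max - e_min = 0.82 - 0.42 = 0.4
Dr = 0.06 / 0.4 * 100
Dr = 15.0 %


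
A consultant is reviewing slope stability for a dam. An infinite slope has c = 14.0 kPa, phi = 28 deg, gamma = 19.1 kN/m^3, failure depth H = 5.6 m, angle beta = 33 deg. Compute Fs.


Using Fs = c / (gamma*H*sin(beta)*cos(beta)) + tan(phi)/tan(beta)
Cohesion contribution = 14.0 / (19.1*5.6*sin(33)*cos(33))
Cohesion contribution = 0.286554
Friction contribution = tan(28)/tan(33) = 0.818761
Fs = 0.286554 + 0.818761
Fs = 1.105


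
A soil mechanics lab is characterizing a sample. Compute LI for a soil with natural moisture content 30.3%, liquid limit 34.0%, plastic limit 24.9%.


First compute the plasticity index:
PI = LL - PL = 34.0 - 24.9 = 9.1
Then compute the liquidity index:
LI = (w - PL) / PI
LI = (30.3 - 24.9) / 9.1
LI = 0.593


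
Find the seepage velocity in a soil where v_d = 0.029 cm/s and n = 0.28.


Using v_s = v_d / n
v_s = 0.029 / 0.28
v_s = 0.10357 cm/s


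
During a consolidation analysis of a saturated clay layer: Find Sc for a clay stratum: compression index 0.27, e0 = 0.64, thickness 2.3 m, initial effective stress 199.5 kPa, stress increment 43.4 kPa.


Result: 0.0324 m

Derivation:
Using Sc = Cc * H / (1 + e0) * log10((sigma0 + delta_sigma) / sigma0)
Stress ratio = (199.5 + 43.4) / 199.5 = 1.21754
log10(1.21754) = 0.0854846
Cc * H / (1 + e0) = 0.27 * 2.3 / (1 + 0.64) = 0.378659
Sc = 0.378659 * 0.0854846
Sc = 0.0324 m


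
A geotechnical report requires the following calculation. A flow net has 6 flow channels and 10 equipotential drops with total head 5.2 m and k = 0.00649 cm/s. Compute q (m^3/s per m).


Result: 0.0002025 m^3/s per m

Derivation:
Convert k to m/s for unit consistency with H:
k = 0.00649 cm/s = 0.00649 / 100 m/s = 6.49e-05 m/s
Using q = k * H * Nf / Nd
Nf / Nd = 6 / 10 = 0.6
q = 6.49e-05 * 5.2 * 0.6
q = 0.0002025 m^3/s per m


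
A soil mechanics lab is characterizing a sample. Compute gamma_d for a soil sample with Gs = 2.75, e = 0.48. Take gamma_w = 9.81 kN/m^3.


Using gamma_d = Gs * gamma_w / (1 + e)
gamma_d = 2.75 * 9.81 / (1 + 0.48)
gamma_d = 2.75 * 9.81 / 1.48
gamma_d = 18.228 kN/m^3


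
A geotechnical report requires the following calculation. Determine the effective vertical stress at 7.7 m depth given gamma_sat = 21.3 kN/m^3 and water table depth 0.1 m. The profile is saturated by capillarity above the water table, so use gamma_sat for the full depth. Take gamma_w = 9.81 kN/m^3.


Result: 89.45 kPa

Derivation:
Total stress = gamma_sat * depth
sigma = 21.3 * 7.7 = 164.01 kPa
Pore water pressure u = gamma_w * (depth - d_wt)
u = 9.81 * (7.7 - 0.1) = 74.556 kPa
Effective stress = sigma - u
sigma' = 164.01 - 74.556 = 89.45 kPa


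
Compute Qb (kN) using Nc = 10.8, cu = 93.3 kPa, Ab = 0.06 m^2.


Result: 60.46 kN

Derivation:
Using Qb = Nc * cu * Ab
Qb = 10.8 * 93.3 * 0.06
Qb = 60.46 kN


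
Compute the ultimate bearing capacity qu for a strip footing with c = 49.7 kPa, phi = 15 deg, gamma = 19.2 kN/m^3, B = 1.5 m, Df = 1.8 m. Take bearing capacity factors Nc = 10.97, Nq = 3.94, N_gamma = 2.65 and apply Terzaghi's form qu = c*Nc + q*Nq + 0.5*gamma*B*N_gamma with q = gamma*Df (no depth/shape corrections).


Result: 719.54 kPa

Derivation:
Compute qu = c*Nc + gamma*Df*Nq + 0.5*gamma*B*N_gamma
Term 1: 49.7 * 10.97 = 545.209
Term 2: 19.2 * 1.8 * 3.94 = 136.1664
Term 3: 0.5 * 19.2 * 1.5 * 2.65 = 38.16
qu = 545.209 + 136.1664 + 38.16
qu = 719.54 kPa


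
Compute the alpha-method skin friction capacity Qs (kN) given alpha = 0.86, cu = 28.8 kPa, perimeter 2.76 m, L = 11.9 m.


Using Qs = alpha * cu * perimeter * L
Qs = 0.86 * 28.8 * 2.76 * 11.9
Qs = 813.48 kN


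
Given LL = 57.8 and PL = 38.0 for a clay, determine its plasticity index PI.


Using PI = LL - PL
PI = 57.8 - 38.0
PI = 19.8


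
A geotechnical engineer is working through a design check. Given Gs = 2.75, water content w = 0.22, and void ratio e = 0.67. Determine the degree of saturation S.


Using S = Gs * w / e
S = 2.75 * 0.22 / 0.67
S = 0.903


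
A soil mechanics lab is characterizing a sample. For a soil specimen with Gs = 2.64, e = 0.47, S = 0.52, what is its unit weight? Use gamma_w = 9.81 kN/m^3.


Result: 19.249 kN/m^3

Derivation:
Using gamma = gamma_w * (Gs + S*e) / (1 + e)
Numerator: Gs + S*e = 2.64 + 0.52*0.47 = 2.8844
Denominator: 1 + e = 1 + 0.47 = 1.47
gamma = 9.81 * 2.8844 / 1.47
gamma = 19.249 kN/m^3


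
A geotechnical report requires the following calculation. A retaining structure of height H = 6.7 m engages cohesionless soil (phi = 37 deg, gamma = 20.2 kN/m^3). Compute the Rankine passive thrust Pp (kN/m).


Result: 1823.89 kN/m

Derivation:
Compute passive earth pressure coefficient:
Kp = tan^2(45 + phi/2) = tan^2(63.5) = 4.022791
Compute passive force:
Pp = 0.5 * Kp * gamma * H^2
Pp = 0.5 * 4.022791 * 20.2 * 6.7^2
Pp = 1823.89 kN/m


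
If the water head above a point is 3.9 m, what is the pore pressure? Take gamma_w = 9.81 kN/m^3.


Using u = gamma_w * h_w
u = 9.81 * 3.9
u = 38.26 kPa


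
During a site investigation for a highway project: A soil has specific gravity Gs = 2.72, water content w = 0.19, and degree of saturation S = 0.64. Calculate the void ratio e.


Using the relation e = Gs * w / S
e = 2.72 * 0.19 / 0.64
e = 0.8075


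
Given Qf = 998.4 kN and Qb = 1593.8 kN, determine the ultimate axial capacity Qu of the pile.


Using Qu = Qf + Qb
Qu = 998.4 + 1593.8
Qu = 2592.2 kN


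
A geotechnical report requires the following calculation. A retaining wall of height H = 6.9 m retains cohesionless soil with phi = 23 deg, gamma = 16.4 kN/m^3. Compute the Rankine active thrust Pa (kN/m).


Compute active earth pressure coefficient:
Ka = tan^2(45 - phi/2) = tan^2(33.5) = 0.438092
Compute active force:
Pa = 0.5 * Ka * gamma * H^2
Pa = 0.5 * 0.438092 * 16.4 * 6.9^2
Pa = 171.03 kN/m


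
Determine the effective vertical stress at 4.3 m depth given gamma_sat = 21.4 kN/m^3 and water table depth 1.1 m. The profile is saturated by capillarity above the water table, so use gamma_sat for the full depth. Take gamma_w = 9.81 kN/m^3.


Total stress = gamma_sat * depth
sigma = 21.4 * 4.3 = 92.02 kPa
Pore water pressure u = gamma_w * (depth - d_wt)
u = 9.81 * (4.3 - 1.1) = 31.392 kPa
Effective stress = sigma - u
sigma' = 92.02 - 31.392 = 60.63 kPa


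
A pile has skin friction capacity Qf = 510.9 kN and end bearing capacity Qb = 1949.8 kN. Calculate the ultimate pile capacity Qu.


Using Qu = Qf + Qb
Qu = 510.9 + 1949.8
Qu = 2460.7 kN


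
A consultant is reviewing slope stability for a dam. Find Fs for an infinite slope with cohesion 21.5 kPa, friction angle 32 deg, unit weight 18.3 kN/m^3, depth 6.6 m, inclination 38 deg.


Using Fs = c / (gamma*H*sin(beta)*cos(beta)) + tan(phi)/tan(beta)
Cohesion contribution = 21.5 / (18.3*6.6*sin(38)*cos(38))
Cohesion contribution = 0.366918
Friction contribution = tan(32)/tan(38) = 0.799796
Fs = 0.366918 + 0.799796
Fs = 1.167


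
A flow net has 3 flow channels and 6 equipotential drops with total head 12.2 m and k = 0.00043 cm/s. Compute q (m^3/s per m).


Convert k to m/s for unit consistency with H:
k = 0.00043 cm/s = 0.00043 / 100 m/s = 4.3e-06 m/s
Using q = k * H * Nf / Nd
Nf / Nd = 3 / 6 = 0.5
q = 4.3e-06 * 12.2 * 0.5
q = 2.623e-05 m^3/s per m


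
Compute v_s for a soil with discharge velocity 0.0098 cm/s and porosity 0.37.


Result: 0.02649 cm/s

Derivation:
Using v_s = v_d / n
v_s = 0.0098 / 0.37
v_s = 0.02649 cm/s


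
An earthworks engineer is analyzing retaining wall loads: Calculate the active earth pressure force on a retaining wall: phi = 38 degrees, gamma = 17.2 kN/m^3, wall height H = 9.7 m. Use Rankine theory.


Compute active earth pressure coefficient:
Ka = tan^2(45 - phi/2) = tan^2(26.0) = 0.237883
Compute active force:
Pa = 0.5 * Ka * gamma * H^2
Pa = 0.5 * 0.237883 * 17.2 * 9.7^2
Pa = 192.49 kN/m


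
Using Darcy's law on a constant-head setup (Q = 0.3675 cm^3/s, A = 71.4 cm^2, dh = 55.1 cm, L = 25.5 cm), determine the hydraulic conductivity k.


Compute hydraulic gradient:
i = dh / L = 55.1 / 25.5 = 2.16078
Then apply Darcy's law:
k = Q / (A * i)
k = 0.3675 / (71.4 * 2.16078)
k = 0.3675 / 154.28
k = 0.002382 cm/s


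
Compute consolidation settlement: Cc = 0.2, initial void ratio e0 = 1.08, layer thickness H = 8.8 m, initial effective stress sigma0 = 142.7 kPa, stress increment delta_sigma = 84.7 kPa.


Result: 0.1712 m

Derivation:
Using Sc = Cc * H / (1 + e0) * log10((sigma0 + delta_sigma) / sigma0)
Stress ratio = (142.7 + 84.7) / 142.7 = 1.59355
log10(1.59355) = 0.202366
Cc * H / (1 + e0) = 0.2 * 8.8 / (1 + 1.08) = 0.846154
Sc = 0.846154 * 0.202366
Sc = 0.1712 m


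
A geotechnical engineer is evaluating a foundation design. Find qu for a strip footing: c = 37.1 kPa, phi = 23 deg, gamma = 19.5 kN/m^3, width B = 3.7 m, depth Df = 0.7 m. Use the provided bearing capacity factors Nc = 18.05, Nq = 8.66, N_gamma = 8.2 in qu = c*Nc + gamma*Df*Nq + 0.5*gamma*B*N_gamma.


Result: 1083.68 kPa

Derivation:
Compute qu = c*Nc + gamma*Df*Nq + 0.5*gamma*B*N_gamma
Term 1: 37.1 * 18.05 = 669.655
Term 2: 19.5 * 0.7 * 8.66 = 118.209
Term 3: 0.5 * 19.5 * 3.7 * 8.2 = 295.815
qu = 669.655 + 118.209 + 295.815
qu = 1083.68 kPa


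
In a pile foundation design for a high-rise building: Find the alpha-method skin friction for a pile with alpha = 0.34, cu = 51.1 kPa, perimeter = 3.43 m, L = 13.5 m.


Result: 804.5 kN

Derivation:
Using Qs = alpha * cu * perimeter * L
Qs = 0.34 * 51.1 * 3.43 * 13.5
Qs = 804.5 kN


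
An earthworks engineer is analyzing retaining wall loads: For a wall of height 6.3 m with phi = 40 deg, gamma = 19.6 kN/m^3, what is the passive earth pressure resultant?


Compute passive earth pressure coefficient:
Kp = tan^2(45 + phi/2) = tan^2(65.0) = 4.59891
Compute passive force:
Pp = 0.5 * Kp * gamma * H^2
Pp = 0.5 * 4.59891 * 19.6 * 6.3^2
Pp = 1788.8 kN/m


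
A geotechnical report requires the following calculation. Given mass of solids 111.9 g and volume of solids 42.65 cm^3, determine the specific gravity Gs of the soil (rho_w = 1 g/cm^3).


Using Gs = m_s / (V_s * rho_w)
Since rho_w = 1 g/cm^3:
Gs = 111.9 / 42.65
Gs = 2.624


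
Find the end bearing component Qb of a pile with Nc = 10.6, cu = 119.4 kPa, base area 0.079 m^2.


Using Qb = Nc * cu * Ab
Qb = 10.6 * 119.4 * 0.079
Qb = 99.99 kN


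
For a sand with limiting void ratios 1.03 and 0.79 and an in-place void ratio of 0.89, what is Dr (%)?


Using Dr = (e_max - e) / (e_max - e_min) * 100
e_max - e = 1.03 - 0.89 = 0.14
e_max - e_min = 1.03 - 0.79 = 0.24
Dr = 0.14 / 0.24 * 100
Dr = 58.33 %


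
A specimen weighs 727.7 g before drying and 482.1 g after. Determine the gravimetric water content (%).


Result: 50.94 %

Derivation:
Using w = (m_wet - m_dry) / m_dry * 100
m_wet - m_dry = 727.7 - 482.1 = 245.6 g
w = 245.6 / 482.1 * 100
w = 50.94 %


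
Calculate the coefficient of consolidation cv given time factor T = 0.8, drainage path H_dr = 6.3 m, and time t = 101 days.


Result: 0.31438 m^2/day

Derivation:
Using cv = T * H_dr^2 / t
H_dr^2 = 6.3^2 = 39.69
cv = 0.8 * 39.69 / 101
cv = 0.31438 m^2/day


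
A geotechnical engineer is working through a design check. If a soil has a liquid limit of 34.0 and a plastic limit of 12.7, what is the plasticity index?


Result: 21.3

Derivation:
Using PI = LL - PL
PI = 34.0 - 12.7
PI = 21.3


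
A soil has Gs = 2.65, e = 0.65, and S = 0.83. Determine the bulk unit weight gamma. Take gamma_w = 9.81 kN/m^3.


Result: 18.963 kN/m^3

Derivation:
Using gamma = gamma_w * (Gs + S*e) / (1 + e)
Numerator: Gs + S*e = 2.65 + 0.83*0.65 = 3.1895
Denominator: 1 + e = 1 + 0.65 = 1.65
gamma = 9.81 * 3.1895 / 1.65
gamma = 18.963 kN/m^3


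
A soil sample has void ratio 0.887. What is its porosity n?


Using the relation n = e / (1 + e)
n = 0.887 / (1 + 0.887)
n = 0.887 / 1.887
n = 0.4701


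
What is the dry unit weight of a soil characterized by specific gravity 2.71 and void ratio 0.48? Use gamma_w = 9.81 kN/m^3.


Using gamma_d = Gs * gamma_w / (1 + e)
gamma_d = 2.71 * 9.81 / (1 + 0.48)
gamma_d = 2.71 * 9.81 / 1.48
gamma_d = 17.963 kN/m^3


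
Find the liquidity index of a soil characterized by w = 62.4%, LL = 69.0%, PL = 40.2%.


First compute the plasticity index:
PI = LL - PL = 69.0 - 40.2 = 28.8
Then compute the liquidity index:
LI = (w - PL) / PI
LI = (62.4 - 40.2) / 28.8
LI = 0.771


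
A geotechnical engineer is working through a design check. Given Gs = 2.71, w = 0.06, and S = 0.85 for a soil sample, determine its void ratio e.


Result: 0.1913

Derivation:
Using the relation e = Gs * w / S
e = 2.71 * 0.06 / 0.85
e = 0.1913


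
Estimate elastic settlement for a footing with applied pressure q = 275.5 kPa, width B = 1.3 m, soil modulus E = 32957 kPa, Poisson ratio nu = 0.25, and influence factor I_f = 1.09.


Using Se = q * B * (1 - nu^2) * I_f / E
1 - nu^2 = 1 - 0.25^2 = 0.9375
Se = 275.5 * 1.3 * 0.9375 * 1.09 / 32957
Se = 0.011105 m
Convert to mm: Se = 0.011105 * 1000 = 11.105 mm


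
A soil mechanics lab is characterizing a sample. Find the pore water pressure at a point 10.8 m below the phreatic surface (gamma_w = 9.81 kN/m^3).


Using u = gamma_w * h_w
u = 9.81 * 10.8
u = 105.95 kPa


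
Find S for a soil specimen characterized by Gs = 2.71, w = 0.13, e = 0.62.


Using S = Gs * w / e
S = 2.71 * 0.13 / 0.62
S = 0.5682


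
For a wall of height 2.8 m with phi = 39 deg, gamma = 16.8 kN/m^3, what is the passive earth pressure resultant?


Compute passive earth pressure coefficient:
Kp = tan^2(45 + phi/2) = tan^2(64.5) = 4.395495
Compute passive force:
Pp = 0.5 * Kp * gamma * H^2
Pp = 0.5 * 4.395495 * 16.8 * 2.8^2
Pp = 289.47 kN/m


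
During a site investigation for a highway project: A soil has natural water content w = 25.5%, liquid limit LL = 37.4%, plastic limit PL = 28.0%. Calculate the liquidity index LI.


First compute the plasticity index:
PI = LL - PL = 37.4 - 28.0 = 9.4
Then compute the liquidity index:
LI = (w - PL) / PI
LI = (25.5 - 28.0) / 9.4
LI = -0.266


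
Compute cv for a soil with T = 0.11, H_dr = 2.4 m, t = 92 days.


Using cv = T * H_dr^2 / t
H_dr^2 = 2.4^2 = 5.76
cv = 0.11 * 5.76 / 92
cv = 0.00689 m^2/day


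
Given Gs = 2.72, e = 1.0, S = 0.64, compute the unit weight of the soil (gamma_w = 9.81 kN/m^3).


Result: 16.481 kN/m^3

Derivation:
Using gamma = gamma_w * (Gs + S*e) / (1 + e)
Numerator: Gs + S*e = 2.72 + 0.64*1.0 = 3.36
Denominator: 1 + e = 1 + 1.0 = 2.0
gamma = 9.81 * 3.36 / 2.0
gamma = 16.481 kN/m^3


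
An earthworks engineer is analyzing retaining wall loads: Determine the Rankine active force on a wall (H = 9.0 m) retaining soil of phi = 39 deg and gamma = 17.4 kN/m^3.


Compute active earth pressure coefficient:
Ka = tan^2(45 - phi/2) = tan^2(25.5) = 0.227506
Compute active force:
Pa = 0.5 * Ka * gamma * H^2
Pa = 0.5 * 0.227506 * 17.4 * 9.0^2
Pa = 160.32 kN/m


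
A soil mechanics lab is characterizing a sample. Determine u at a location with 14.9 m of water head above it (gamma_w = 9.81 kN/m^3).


Result: 146.17 kPa

Derivation:
Using u = gamma_w * h_w
u = 9.81 * 14.9
u = 146.17 kPa


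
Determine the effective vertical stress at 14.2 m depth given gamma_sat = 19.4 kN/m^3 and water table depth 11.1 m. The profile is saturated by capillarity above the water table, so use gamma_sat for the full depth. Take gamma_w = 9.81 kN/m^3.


Result: 245.07 kPa

Derivation:
Total stress = gamma_sat * depth
sigma = 19.4 * 14.2 = 275.48 kPa
Pore water pressure u = gamma_w * (depth - d_wt)
u = 9.81 * (14.2 - 11.1) = 30.411 kPa
Effective stress = sigma - u
sigma' = 275.48 - 30.411 = 245.07 kPa


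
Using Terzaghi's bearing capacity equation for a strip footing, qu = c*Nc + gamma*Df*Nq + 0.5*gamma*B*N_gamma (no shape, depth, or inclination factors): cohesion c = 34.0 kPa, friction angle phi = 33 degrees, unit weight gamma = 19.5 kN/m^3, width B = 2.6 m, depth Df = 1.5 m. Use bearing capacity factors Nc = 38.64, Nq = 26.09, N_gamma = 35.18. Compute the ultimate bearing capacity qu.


Compute qu = c*Nc + gamma*Df*Nq + 0.5*gamma*B*N_gamma
Term 1: 34.0 * 38.64 = 1313.76
Term 2: 19.5 * 1.5 * 26.09 = 763.1325
Term 3: 0.5 * 19.5 * 2.6 * 35.18 = 891.813
qu = 1313.76 + 763.1325 + 891.813
qu = 2968.71 kPa
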